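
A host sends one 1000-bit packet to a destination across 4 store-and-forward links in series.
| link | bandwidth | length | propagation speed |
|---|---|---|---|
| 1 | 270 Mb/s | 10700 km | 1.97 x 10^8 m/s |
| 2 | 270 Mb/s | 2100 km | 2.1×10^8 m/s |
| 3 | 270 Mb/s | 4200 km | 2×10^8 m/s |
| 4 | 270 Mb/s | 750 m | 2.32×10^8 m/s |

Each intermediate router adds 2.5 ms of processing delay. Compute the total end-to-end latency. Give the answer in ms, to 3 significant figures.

92.8 ms

Transmission delay per hop = L/R = 1000/270000000 = 0.0037037 ms; 4 hops → 0.0148148 ms.
Propagation delays (d/s per hop): 54.3147, 10, 21, 0.00323276 ms; sum = 85.318 ms.
Processing at 3 router(s): 3 × 2.5 ms = 7.5 ms.
End-to-end = 92.8 ms.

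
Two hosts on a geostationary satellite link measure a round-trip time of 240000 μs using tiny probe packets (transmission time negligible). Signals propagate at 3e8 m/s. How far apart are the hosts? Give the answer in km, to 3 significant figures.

One-way propagation = RTT/2 = 120000 μs.
d = s × t = 300000000 × 0.12 = 36000 km.

36000 km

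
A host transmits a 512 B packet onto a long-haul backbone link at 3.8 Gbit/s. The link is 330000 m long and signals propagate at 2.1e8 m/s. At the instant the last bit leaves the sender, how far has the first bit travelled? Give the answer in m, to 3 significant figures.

226 m

t_tx = L/R = 4096/3800000000 = 1.07789e-06 s.
Distance = s × t_tx = 210000000 × 1.07789e-06 = 226 m.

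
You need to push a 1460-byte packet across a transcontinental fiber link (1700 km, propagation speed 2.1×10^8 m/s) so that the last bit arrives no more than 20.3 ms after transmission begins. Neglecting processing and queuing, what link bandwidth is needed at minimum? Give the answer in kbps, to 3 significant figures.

957 kbps

L = 11680 bits.
Propagation delay = 1700000 / 210000000 = 8.09524 ms.
Transmission budget = 20.3 − 8.09524 = 12.2048 ms.
R ≥ L / t_tx = 11680 bits / 0.0122048 s = 957 kbps.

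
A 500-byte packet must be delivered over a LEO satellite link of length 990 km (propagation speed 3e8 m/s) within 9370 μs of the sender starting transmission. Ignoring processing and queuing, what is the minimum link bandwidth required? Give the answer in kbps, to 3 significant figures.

659 kbps

L = 4000 bits.
Propagation delay = 990000 / 300000000 = 3300 μs.
Transmission budget = 9370 − 3300 = 6070 μs.
R ≥ L / t_tx = 4000 bits / 0.00607 s = 659 kbps.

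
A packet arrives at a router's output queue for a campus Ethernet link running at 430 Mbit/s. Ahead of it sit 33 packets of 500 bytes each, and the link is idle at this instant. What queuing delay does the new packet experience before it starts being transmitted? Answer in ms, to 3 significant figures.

0.307 ms

Each queued packet: L/R = 4000/430000000 = 0.00930233 ms.
33 queued → 0.306977 ms.
Queuing delay = 0.307 ms.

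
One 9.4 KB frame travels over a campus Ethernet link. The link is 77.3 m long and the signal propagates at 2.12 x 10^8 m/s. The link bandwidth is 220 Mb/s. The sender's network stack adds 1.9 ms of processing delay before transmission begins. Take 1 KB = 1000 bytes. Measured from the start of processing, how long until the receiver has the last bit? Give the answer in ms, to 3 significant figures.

L = 75200 bits.
Transmission delay = L/R = 75200 / 220000000 = 0.341818 ms.
Propagation delay = d/s = 77.3 m / 212000000 m/s = 0.000364623 ms.
Plus processing delay 1.9 ms = 1.9 ms.
Total = 2.24 ms.

2.24 ms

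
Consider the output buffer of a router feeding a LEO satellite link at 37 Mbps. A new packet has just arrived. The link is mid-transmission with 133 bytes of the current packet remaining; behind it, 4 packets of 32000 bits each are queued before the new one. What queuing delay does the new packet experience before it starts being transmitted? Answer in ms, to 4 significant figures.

3.488 ms

Each queued packet: L/R = 32000/37000000 = 0.864865 ms.
4 queued → 3.45946 ms.
Plus remaining 1064 bits of current packet: 0.0287568 ms.
Queuing delay = 3.488 ms.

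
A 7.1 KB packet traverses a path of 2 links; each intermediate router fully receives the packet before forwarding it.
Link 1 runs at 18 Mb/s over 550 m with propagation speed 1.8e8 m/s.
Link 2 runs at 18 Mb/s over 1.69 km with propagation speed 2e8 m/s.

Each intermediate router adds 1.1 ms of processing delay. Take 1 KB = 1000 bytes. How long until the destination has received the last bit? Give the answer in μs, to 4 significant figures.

L = 56800 bits.
Transmission delay per hop = L/R = 56800/18000000 = 3155.56 μs; 2 hops → 6311.11 μs.
Propagation delays (d/s per hop): 3.05556, 8.45 μs; sum = 11.5056 μs.
Processing at 1 router(s): 1 × 1.1 ms = 1100 μs.
End-to-end = 7423 μs.

7423 μs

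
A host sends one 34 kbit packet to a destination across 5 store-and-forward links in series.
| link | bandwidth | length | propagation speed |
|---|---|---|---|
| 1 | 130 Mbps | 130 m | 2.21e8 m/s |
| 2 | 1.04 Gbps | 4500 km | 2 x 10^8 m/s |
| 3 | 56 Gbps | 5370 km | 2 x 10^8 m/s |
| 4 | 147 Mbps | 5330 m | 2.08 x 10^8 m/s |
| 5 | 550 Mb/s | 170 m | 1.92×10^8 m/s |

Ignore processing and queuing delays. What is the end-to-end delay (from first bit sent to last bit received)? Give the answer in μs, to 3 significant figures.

50000 μs

L = 34000 bits.
Transmission delays (L/R per hop): 261.538, 32.6923, 0.607143, 231.293, 61.8182 μs; sum = 587.949 μs.
Propagation delays (d/s per hop): 0.588235, 22500, 26850, 25.625, 0.885417 μs; sum = 49377.1 μs.
End-to-end = 50000 μs.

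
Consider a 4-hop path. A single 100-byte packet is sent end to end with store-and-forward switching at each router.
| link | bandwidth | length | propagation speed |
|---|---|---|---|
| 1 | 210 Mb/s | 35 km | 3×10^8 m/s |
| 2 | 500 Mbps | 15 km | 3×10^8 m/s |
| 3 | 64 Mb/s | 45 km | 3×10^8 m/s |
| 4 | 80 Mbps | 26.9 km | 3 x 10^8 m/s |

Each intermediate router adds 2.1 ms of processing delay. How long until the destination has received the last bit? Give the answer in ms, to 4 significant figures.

6.734 ms

L = 100 × 8 = 800 bits.
Transmission delays (L/R per hop): 0.00380952, 0.0016, 0.0125, 0.01 ms; sum = 0.0279095 ms.
Propagation delays (d/s per hop): 0.116667, 0.05, 0.15, 0.0896667 ms; sum = 0.406333 ms.
Processing at 3 router(s): 3 × 2.1 ms = 6.3 ms.
End-to-end = 6.734 ms.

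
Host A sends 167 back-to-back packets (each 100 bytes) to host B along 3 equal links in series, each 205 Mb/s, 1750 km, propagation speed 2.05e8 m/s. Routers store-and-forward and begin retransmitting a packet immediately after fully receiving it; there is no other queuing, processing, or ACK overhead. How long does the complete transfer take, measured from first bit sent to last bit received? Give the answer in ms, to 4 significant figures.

Per-hop transmission t_tx = L/R = 800/205000000 = 0.00390244 ms.
Per-hop propagation t_prop = 1750000/2.05e+08 = 8.53659 ms.
Pipeline fill: first packet needs 3·t_tx to clear all hops; remaining 166 packets each add one t_tx.
Total = (3+167-1)·t_tx + 3·t_prop = 169·0.00390244 + 3·8.53659 = 26.27 ms.

26.27 ms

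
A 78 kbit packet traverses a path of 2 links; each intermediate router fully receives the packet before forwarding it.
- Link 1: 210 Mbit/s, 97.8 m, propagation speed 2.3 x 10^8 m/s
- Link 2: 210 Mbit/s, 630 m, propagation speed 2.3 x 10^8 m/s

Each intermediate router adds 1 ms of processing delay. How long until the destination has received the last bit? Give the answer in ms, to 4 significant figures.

L = 78000 bits.
Transmission delay per hop = L/R = 78000/210000000 = 0.371429 ms; 2 hops → 0.742857 ms.
Propagation delays (d/s per hop): 0.000425217, 0.00273913 ms; sum = 0.00316435 ms.
Processing at 1 router(s): 1 × 1 ms = 1 ms.
End-to-end = 1.746 ms.

1.746 ms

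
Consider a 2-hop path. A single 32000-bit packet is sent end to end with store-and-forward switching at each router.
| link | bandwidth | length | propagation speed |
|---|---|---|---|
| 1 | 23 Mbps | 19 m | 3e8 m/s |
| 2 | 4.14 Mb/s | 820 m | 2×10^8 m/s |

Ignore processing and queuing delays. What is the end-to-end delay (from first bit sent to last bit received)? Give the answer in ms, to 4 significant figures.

9.125 ms

Transmission delays (L/R per hop): 1.3913, 7.72947 ms; sum = 9.12077 ms.
Propagation delays (d/s per hop): 6.33333e-05, 0.0041 ms; sum = 0.00416333 ms.
End-to-end = 9.125 ms.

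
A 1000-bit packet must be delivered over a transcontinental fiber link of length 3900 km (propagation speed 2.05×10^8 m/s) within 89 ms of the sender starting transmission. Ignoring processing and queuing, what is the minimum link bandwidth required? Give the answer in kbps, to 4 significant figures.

14.29 kbps

Propagation delay = 3900000 / 2.05e+08 = 19.0244 ms.
Transmission budget = 89 − 19.0244 = 69.9756 ms.
R ≥ L / t_tx = 1000 bits / 0.0699756 s = 14.29 kbps.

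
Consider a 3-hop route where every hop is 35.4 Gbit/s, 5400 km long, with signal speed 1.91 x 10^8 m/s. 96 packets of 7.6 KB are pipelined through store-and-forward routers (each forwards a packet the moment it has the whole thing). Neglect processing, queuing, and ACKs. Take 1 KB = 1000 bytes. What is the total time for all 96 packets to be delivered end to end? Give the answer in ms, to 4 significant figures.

Per-hop transmission t_tx = L/R = 60800/35400000000 = 0.00171751 ms.
Per-hop propagation t_prop = 5400000/191000000 = 28.2723 ms.
Pipeline fill: first packet needs 3·t_tx to clear all hops; remaining 95 packets each add one t_tx.
Total = (3+96-1)·t_tx + 3·t_prop = 98·0.00171751 + 3·28.2723 = 84.99 ms.

84.99 ms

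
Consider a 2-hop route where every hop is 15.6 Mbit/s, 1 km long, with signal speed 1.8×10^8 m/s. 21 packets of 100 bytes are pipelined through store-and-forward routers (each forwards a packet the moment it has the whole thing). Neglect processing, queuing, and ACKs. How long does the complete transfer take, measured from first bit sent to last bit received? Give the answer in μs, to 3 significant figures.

1140 μs

Per-hop transmission t_tx = L/R = 800/15600000 = 51.2821 μs.
Per-hop propagation t_prop = 1000/180000000 = 5.55556 μs.
Pipeline fill: first packet needs 2·t_tx to clear all hops; remaining 20 packets each add one t_tx.
Total = (2+21-1)·t_tx + 2·t_prop = 22·51.2821 + 2·5.55556 = 1140 μs.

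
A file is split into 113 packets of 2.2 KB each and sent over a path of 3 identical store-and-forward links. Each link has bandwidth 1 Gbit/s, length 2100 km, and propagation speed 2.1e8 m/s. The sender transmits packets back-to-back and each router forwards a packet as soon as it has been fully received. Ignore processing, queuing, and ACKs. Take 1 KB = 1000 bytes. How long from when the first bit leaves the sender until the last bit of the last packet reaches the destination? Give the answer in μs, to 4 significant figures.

Per-hop transmission t_tx = L/R = 17600/1000000000 = 17.6 μs.
Per-hop propagation t_prop = 2100000/210000000 = 10000 μs.
Pipeline fill: first packet needs 3·t_tx to clear all hops; remaining 112 packets each add one t_tx.
Total = (3+113-1)·t_tx + 3·t_prop = 115·17.6 + 3·10000 = 32020 μs.

32020 μs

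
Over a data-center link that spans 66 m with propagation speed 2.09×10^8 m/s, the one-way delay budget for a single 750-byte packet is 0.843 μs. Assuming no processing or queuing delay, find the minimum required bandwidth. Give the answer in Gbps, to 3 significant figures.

L = 6000 bits.
Propagation delay = 66 / 209000000 = 0.315789 μs.
Transmission budget = 0.843 − 0.315789 = 0.527211 μs.
R ≥ L / t_tx = 6000 bits / 5.27211e-07 s = 11.4 Gbps.

11.4 Gbps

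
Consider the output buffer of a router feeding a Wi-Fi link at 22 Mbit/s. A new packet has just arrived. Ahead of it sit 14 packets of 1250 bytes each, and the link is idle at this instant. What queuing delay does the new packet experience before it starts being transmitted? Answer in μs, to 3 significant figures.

6360 μs

Each queued packet: L/R = 10000/22000000 = 454.545 μs.
14 queued → 6363.64 μs.
Queuing delay = 6360 μs.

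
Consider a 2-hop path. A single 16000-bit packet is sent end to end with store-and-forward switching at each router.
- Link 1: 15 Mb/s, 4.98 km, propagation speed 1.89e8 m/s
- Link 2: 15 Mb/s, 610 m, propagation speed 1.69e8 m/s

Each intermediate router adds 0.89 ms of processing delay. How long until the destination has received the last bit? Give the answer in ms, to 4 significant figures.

3.053 ms

Transmission delay per hop = L/R = 16000/15000000 = 1.06667 ms; 2 hops → 2.13333 ms.
Propagation delays (d/s per hop): 0.0263492, 0.00360947 ms; sum = 0.0299587 ms.
Processing at 1 router(s): 1 × 0.89 ms = 0.89 ms.
End-to-end = 3.053 ms.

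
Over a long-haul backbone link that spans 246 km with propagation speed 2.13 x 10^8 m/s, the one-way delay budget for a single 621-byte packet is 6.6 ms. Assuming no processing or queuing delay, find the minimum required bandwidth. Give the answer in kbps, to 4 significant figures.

912.4 kbps

L = 4968 bits.
Propagation delay = 246000 / 213000000 = 1.15493 ms.
Transmission budget = 6.6 − 1.15493 = 5.44507 ms.
R ≥ L / t_tx = 4968 bits / 0.00544507 s = 912.4 kbps.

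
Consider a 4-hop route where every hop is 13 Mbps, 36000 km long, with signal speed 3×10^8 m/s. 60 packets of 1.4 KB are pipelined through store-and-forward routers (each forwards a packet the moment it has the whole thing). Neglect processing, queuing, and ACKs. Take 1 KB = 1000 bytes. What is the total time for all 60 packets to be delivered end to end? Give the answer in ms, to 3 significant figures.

534 ms

Per-hop transmission t_tx = L/R = 11200/13000000 = 0.861538 ms.
Per-hop propagation t_prop = 36000000/300000000 = 120 ms.
Pipeline fill: first packet needs 4·t_tx to clear all hops; remaining 59 packets each add one t_tx.
Total = (4+60-1)·t_tx + 4·t_prop = 63·0.861538 + 4·120 = 534 ms.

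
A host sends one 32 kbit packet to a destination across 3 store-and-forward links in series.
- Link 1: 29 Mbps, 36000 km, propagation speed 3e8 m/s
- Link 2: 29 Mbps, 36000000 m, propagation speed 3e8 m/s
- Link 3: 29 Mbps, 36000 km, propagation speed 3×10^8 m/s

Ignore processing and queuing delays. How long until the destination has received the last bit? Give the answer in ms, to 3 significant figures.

L = 32000 bits.
Transmission delay per hop = L/R = 32000/29000000 = 1.10345 ms; 3 hops → 3.31034 ms.
Propagation delays (d/s per hop): 120, 120, 120 ms; sum = 360 ms.
End-to-end = 363 ms.

363 ms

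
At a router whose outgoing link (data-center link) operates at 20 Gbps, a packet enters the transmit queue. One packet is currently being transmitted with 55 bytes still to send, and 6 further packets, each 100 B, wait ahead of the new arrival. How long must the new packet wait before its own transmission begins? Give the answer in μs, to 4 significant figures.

0.2620 μs

Each queued packet: L/R = 800/20000000000 = 0.04 μs.
6 queued → 0.24 μs.
Plus remaining 440 bits of current packet: 0.022 μs.
Queuing delay = 0.2620 μs.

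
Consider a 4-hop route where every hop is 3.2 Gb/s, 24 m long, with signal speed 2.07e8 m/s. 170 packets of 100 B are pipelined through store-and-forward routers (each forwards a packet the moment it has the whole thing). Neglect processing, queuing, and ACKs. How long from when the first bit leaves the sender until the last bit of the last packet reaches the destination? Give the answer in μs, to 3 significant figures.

Per-hop transmission t_tx = L/R = 800/3200000000 = 0.25 μs.
Per-hop propagation t_prop = 24/2.07e+08 = 0.115942 μs.
Pipeline fill: first packet needs 4·t_tx to clear all hops; remaining 169 packets each add one t_tx.
Total = (4+170-1)·t_tx + 4·t_prop = 173·0.25 + 4·0.115942 = 43.7 μs.

43.7 μs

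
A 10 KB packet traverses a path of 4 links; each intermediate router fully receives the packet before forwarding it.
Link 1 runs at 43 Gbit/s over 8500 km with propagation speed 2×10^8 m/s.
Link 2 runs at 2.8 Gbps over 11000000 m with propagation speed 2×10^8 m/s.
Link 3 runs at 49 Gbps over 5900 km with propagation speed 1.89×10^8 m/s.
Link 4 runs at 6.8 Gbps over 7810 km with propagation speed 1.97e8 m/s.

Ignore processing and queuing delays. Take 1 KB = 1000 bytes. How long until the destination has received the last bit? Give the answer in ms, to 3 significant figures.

L = 80000 bits.
Transmission delays (L/R per hop): 0.00186047, 0.0285714, 0.00163265, 0.0117647 ms; sum = 0.0438293 ms.
Propagation delays (d/s per hop): 42.5, 55, 31.2169, 39.6447 ms; sum = 168.362 ms.
End-to-end = 168 ms.

168 ms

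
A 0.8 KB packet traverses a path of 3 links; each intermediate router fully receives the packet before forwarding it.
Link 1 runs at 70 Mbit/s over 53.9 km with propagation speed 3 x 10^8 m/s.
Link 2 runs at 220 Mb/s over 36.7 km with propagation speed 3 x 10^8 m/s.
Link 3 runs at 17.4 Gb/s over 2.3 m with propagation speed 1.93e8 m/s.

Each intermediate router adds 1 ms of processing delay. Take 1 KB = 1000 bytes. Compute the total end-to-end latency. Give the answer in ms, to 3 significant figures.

2.42 ms

L = 6400 bits.
Transmission delays (L/R per hop): 0.0914286, 0.0290909, 0.000367816 ms; sum = 0.120887 ms.
Propagation delays (d/s per hop): 0.179667, 0.122333, 1.19171e-05 ms; sum = 0.302012 ms.
Processing at 2 router(s): 2 × 1 ms = 2 ms.
End-to-end = 2.42 ms.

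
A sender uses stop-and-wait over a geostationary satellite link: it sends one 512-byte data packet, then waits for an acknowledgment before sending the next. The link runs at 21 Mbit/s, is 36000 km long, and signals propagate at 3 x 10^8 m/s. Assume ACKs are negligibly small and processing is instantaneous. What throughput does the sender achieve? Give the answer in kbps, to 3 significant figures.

t_tx = L/R = 4096/21000000 = 0.000195048 s.
t_prop = 36000000/300000000 = 0.12 s; RTT = 0.24 s.
Cycle = t_tx + RTT = 0.240195 s.
Throughput = L / cycle = 4096 / 0.240195 = 17.1 kbps.

17.1 kbps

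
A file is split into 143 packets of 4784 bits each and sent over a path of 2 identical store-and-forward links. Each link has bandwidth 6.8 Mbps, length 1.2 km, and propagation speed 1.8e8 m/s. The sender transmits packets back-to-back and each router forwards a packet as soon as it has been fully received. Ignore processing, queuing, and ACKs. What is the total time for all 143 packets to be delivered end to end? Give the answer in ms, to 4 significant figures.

101.3 ms

Per-hop transmission t_tx = L/R = 4784/6800000 = 0.703529 ms.
Per-hop propagation t_prop = 1200/180000000 = 0.00666667 ms.
Pipeline fill: first packet needs 2·t_tx to clear all hops; remaining 142 packets each add one t_tx.
Total = (2+143-1)·t_tx + 2·t_prop = 144·0.703529 + 2·0.00666667 = 101.3 ms.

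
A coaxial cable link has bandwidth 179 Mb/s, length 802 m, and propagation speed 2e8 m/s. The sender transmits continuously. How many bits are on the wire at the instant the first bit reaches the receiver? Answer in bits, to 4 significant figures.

717.8 bits

Propagation delay = 802 / 200000000 = 4.01e-06 s.
BDP = R × t_prop = 179000000 × 4.01e-06 = 717.79 bits.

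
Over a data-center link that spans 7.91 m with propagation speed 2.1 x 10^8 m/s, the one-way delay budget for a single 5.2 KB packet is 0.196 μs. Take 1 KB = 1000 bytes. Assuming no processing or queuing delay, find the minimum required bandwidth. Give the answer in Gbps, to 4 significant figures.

L = 41600 bits.
Propagation delay = 7.91 / 210000000 = 0.0376667 μs.
Transmission budget = 0.196 − 0.0376667 = 0.158333 μs.
R ≥ L / t_tx = 41600 bits / 1.58333e-07 s = 262.7 Gbps.

262.7 Gbps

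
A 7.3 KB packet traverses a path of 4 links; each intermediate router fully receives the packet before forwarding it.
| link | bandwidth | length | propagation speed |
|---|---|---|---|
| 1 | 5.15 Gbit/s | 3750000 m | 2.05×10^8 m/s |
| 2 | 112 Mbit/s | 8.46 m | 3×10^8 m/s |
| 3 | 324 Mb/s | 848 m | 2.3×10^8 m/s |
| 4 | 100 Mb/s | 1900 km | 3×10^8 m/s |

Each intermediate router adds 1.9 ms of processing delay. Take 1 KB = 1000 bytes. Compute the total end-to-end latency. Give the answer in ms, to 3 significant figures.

31.6 ms

L = 58400 bits.
Transmission delays (L/R per hop): 0.0113398, 0.521429, 0.180247, 0.584 ms; sum = 1.29702 ms.
Propagation delays (d/s per hop): 18.2927, 2.82e-05, 0.00368696, 6.33333 ms; sum = 24.6297 ms.
Processing at 3 router(s): 3 × 1.9 ms = 5.7 ms.
End-to-end = 31.6 ms.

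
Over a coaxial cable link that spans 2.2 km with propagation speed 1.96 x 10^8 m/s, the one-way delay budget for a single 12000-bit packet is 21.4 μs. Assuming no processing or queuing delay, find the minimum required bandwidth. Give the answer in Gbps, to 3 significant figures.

1.18 Gbps

Propagation delay = 2200 / 196000000 = 11.2245 μs.
Transmission budget = 21.4 − 11.2245 = 10.1755 μs.
R ≥ L / t_tx = 12000 bits / 1.01755e-05 s = 1.18 Gbps.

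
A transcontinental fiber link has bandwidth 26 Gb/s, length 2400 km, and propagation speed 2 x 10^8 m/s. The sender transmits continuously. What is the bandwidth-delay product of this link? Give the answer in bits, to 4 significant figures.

312000000 bits

Propagation delay = 2400000 / 200000000 = 0.012 s.
BDP = R × t_prop = 26000000000 × 0.012 = 312000000 bits.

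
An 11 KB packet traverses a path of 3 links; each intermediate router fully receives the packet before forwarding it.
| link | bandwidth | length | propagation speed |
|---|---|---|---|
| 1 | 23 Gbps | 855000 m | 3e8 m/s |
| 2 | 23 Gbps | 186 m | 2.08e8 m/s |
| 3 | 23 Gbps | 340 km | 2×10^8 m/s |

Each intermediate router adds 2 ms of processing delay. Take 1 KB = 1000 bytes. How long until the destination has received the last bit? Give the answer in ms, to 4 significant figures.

L = 88000 bits.
Transmission delay per hop = L/R = 88000/23000000000 = 0.00382609 ms; 3 hops → 0.0114783 ms.
Propagation delays (d/s per hop): 2.85, 0.000894231, 1.7 ms; sum = 4.55089 ms.
Processing at 2 router(s): 2 × 2 ms = 4 ms.
End-to-end = 8.562 ms.

8.562 ms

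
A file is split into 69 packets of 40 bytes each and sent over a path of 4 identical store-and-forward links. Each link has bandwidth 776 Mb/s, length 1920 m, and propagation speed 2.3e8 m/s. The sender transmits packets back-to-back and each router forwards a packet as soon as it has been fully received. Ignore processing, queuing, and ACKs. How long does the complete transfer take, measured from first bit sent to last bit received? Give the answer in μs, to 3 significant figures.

Per-hop transmission t_tx = L/R = 320/776000000 = 0.412371 μs.
Per-hop propagation t_prop = 1920/2.3e+08 = 8.34783 μs.
Pipeline fill: first packet needs 4·t_tx to clear all hops; remaining 68 packets each add one t_tx.
Total = (4+69-1)·t_tx + 4·t_prop = 72·0.412371 + 4·8.34783 = 63.1 μs.

63.1 μs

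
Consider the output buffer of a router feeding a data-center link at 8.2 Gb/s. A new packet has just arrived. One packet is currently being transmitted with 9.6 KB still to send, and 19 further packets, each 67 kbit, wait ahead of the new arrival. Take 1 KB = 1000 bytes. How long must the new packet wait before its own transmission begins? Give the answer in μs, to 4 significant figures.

Each queued packet: L/R = 67000/8.2e+09 = 8.17073 μs.
19 queued → 155.244 μs.
Plus remaining 76800 bits of current packet: 9.36585 μs.
Queuing delay = 164.6 μs.

164.6 μs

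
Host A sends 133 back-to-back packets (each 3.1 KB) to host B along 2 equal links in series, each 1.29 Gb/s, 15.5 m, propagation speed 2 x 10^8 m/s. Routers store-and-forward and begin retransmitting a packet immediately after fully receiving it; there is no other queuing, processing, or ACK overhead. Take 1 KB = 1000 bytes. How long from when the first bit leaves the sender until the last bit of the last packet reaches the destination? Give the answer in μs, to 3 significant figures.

Per-hop transmission t_tx = L/R = 24800/1290000000 = 19.2248 μs.
Per-hop propagation t_prop = 15.5/200000000 = 0.0775 μs.
Pipeline fill: first packet needs 2·t_tx to clear all hops; remaining 132 packets each add one t_tx.
Total = (2+133-1)·t_tx + 2·t_prop = 134·19.2248 + 2·0.0775 = 2580 μs.

2580 μs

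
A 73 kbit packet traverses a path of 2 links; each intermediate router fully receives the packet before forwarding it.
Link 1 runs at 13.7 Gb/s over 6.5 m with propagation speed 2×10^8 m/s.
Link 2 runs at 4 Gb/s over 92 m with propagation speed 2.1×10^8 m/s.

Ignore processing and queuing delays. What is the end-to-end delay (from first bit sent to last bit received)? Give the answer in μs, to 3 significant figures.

L = 73000 bits.
Transmission delays (L/R per hop): 5.32847, 18.25 μs; sum = 23.5785 μs.
Propagation delays (d/s per hop): 0.0325, 0.438095 μs; sum = 0.470595 μs.
End-to-end = 24.0 μs.

24.0 μs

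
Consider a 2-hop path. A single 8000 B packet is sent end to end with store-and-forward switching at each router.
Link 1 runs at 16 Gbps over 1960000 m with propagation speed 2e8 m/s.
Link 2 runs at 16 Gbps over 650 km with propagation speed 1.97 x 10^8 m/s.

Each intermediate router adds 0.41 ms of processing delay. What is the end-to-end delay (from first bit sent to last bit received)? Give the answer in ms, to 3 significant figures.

L = 8000 × 8 = 64000 bits.
Transmission delay per hop = L/R = 64000/16000000000 = 0.004 ms; 2 hops → 0.008 ms.
Propagation delays (d/s per hop): 9.8, 3.29949 ms; sum = 13.0995 ms.
Processing at 1 router(s): 1 × 0.41 ms = 0.41 ms.
End-to-end = 13.5 ms.

13.5 ms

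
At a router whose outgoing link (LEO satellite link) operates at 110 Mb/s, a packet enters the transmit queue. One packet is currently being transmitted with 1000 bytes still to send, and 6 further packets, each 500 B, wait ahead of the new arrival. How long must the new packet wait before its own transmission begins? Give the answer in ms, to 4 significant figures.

Each queued packet: L/R = 4000/110000000 = 0.0363636 ms.
6 queued → 0.218182 ms.
Plus remaining 8000 bits of current packet: 0.0727273 ms.
Queuing delay = 0.2909 ms.

0.2909 ms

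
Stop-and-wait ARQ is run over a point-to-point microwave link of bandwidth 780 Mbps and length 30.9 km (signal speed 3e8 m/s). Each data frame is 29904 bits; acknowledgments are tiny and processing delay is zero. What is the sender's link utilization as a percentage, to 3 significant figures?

15.7 %

t_tx = L/R = 29904/780000000 = 3.83385e-05 s.
t_prop = 30900/300000000 = 0.000103 s; RTT = 0.000206 s.
Cycle = t_tx + RTT = 0.000244338 s.
Utilization = t_tx / cycle = 3.83385e-05/0.000244338 = 15.7 %.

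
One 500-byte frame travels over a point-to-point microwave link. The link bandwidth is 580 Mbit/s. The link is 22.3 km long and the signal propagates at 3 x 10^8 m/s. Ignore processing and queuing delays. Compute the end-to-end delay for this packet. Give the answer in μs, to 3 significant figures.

81.2 μs

L = 500 × 8 = 4000 bits.
Transmission delay = L/R = 4000 / 580000000 = 6.89655 μs.
Propagation delay = d/s = 22300 m / 300000000 m/s = 74.3333 μs.
Total = 81.2 μs.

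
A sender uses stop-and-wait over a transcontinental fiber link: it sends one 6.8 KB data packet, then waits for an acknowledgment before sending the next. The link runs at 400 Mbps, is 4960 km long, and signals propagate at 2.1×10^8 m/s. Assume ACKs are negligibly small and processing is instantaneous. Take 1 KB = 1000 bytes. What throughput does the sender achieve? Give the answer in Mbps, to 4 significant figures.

t_tx = L/R = 54400/400000000 = 0.000136 s.
t_prop = 4960000/210000000 = 0.023619 s; RTT = 0.0472381 s.
Cycle = t_tx + RTT = 0.0473741 s.
Throughput = L / cycle = 54400 / 0.0473741 = 1.148 Mbps.

1.148 Mbps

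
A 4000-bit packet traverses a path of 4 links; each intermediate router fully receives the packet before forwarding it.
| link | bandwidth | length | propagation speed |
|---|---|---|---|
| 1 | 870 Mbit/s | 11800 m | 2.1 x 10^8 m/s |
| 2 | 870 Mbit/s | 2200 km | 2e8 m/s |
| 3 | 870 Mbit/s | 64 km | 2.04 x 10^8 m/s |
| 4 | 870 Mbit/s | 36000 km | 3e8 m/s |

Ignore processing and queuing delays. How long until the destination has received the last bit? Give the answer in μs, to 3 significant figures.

131000 μs

Transmission delay per hop = L/R = 4000/870000000 = 4.5977 μs; 4 hops → 18.3908 μs.
Propagation delays (d/s per hop): 56.1905, 11000, 313.725, 120000 μs; sum = 131370 μs.
End-to-end = 131000 μs.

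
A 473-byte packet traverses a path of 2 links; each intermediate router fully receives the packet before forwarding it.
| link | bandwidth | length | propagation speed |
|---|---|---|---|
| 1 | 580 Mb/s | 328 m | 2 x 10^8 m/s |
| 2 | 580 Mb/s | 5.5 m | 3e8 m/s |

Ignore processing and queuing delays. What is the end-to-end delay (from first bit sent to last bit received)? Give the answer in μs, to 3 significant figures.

L = 473 × 8 = 3784 bits.
Transmission delay per hop = L/R = 3784/580000000 = 6.52414 μs; 2 hops → 13.0483 μs.
Propagation delays (d/s per hop): 1.64, 0.0183333 μs; sum = 1.65833 μs.
End-to-end = 14.7 μs.

14.7 μs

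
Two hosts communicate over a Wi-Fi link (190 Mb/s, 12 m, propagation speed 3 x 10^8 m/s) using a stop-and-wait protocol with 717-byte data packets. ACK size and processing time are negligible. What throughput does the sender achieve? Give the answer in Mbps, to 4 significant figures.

t_tx = L/R = 5736/190000000 = 3.01895e-05 s.
t_prop = 12/300000000 = 4e-08 s; RTT = 8e-08 s.
Cycle = t_tx + RTT = 3.02695e-05 s.
Throughput = L / cycle = 5736 / 3.02695e-05 = 189.5 Mbps.

189.5 Mbps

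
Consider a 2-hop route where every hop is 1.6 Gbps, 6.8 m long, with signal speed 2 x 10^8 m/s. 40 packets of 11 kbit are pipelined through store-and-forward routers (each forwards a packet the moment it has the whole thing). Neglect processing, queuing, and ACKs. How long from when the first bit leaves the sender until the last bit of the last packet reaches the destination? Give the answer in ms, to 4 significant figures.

Per-hop transmission t_tx = L/R = 11000/1600000000 = 0.006875 ms.
Per-hop propagation t_prop = 6.8/200000000 = 3.4e-05 ms.
Pipeline fill: first packet needs 2·t_tx to clear all hops; remaining 39 packets each add one t_tx.
Total = (2+40-1)·t_tx + 2·t_prop = 41·0.006875 + 2·3.4e-05 = 0.2819 ms.

0.2819 ms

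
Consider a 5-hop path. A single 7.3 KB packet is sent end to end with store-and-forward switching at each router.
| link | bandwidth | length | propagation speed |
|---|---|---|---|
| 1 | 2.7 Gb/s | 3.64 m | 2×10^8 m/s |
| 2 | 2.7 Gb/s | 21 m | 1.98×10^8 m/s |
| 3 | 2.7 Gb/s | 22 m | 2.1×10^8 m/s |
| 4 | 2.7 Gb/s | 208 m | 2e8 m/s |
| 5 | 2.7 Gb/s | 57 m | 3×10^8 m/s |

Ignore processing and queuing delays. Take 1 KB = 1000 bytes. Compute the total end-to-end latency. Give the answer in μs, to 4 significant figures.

109.6 μs

L = 58400 bits.
Transmission delay per hop = L/R = 58400/2700000000 = 21.6296 μs; 5 hops → 108.148 μs.
Propagation delays (d/s per hop): 0.0182, 0.106061, 0.104762, 1.04, 0.19 μs; sum = 1.45902 μs.
End-to-end = 109.6 μs.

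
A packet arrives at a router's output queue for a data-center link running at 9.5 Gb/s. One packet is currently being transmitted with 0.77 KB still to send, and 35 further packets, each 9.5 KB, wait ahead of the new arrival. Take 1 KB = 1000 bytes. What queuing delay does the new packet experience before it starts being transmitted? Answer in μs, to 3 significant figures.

281 μs

Each queued packet: L/R = 76000/9500000000 = 8 μs.
35 queued → 280 μs.
Plus remaining 6160 bits of current packet: 0.648421 μs.
Queuing delay = 281 μs.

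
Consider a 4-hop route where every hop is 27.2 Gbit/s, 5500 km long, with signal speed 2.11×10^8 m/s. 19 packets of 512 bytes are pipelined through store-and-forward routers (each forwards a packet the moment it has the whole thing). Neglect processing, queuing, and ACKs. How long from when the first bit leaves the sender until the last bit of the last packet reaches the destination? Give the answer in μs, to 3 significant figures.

104000 μs

Per-hop transmission t_tx = L/R = 4096/27200000000 = 0.150588 μs.
Per-hop propagation t_prop = 5500000/211000000 = 26066.4 μs.
Pipeline fill: first packet needs 4·t_tx to clear all hops; remaining 18 packets each add one t_tx.
Total = (4+19-1)·t_tx + 4·t_prop = 22·0.150588 + 4·26066.4 = 104000 μs.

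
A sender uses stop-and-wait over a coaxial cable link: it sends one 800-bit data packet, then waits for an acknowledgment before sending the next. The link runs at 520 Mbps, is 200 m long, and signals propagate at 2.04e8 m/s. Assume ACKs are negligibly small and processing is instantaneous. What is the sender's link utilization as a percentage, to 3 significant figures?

44.0 %

t_tx = L/R = 800/520000000 = 1.53846e-06 s.
t_prop = 200/204000000 = 9.80392e-07 s; RTT = 1.96078e-06 s.
Cycle = t_tx + RTT = 3.49925e-06 s.
Utilization = t_tx / cycle = 1.53846e-06/3.49925e-06 = 44.0 %.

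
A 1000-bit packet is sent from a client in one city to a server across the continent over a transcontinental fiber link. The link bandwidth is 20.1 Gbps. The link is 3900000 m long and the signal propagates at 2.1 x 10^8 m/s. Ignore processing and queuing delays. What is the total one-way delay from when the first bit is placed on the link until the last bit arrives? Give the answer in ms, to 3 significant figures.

Transmission delay = L/R = 1000 / 20100000000 = 4.97512e-05 ms.
Propagation delay = d/s = 3900000 m / 210000000 m/s = 18.5714 ms.
Total = 18.6 ms.

18.6 ms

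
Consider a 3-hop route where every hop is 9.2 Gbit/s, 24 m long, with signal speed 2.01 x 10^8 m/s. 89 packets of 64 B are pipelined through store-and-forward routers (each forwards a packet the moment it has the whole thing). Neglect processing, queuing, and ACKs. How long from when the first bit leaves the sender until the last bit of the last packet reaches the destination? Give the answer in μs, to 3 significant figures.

Per-hop transmission t_tx = L/R = 512/9200000000 = 0.0556522 μs.
Per-hop propagation t_prop = 24/2.01e+08 = 0.119403 μs.
Pipeline fill: first packet needs 3·t_tx to clear all hops; remaining 88 packets each add one t_tx.
Total = (3+89-1)·t_tx + 3·t_prop = 91·0.0556522 + 3·0.119403 = 5.42 μs.

5.42 μs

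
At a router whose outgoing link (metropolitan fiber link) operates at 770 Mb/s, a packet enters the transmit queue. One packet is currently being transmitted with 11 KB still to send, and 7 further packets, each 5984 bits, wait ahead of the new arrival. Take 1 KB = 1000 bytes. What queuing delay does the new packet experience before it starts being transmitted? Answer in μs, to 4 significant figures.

Each queued packet: L/R = 5984/770000000 = 7.77143 μs.
7 queued → 54.4 μs.
Plus remaining 88000 bits of current packet: 114.286 μs.
Queuing delay = 168.7 μs.

168.7 μs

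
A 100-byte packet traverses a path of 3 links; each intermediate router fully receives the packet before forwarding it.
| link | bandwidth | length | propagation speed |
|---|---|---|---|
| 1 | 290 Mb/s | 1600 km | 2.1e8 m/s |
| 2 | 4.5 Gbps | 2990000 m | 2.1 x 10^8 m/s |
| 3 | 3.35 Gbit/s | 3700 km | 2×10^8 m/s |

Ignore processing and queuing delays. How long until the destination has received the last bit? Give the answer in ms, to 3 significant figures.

L = 100 × 8 = 800 bits.
Transmission delays (L/R per hop): 0.00275862, 0.000177778, 0.000238806 ms; sum = 0.0031752 ms.
Propagation delays (d/s per hop): 7.61905, 14.2381, 18.5 ms; sum = 40.3571 ms.
End-to-end = 40.4 ms.

40.4 ms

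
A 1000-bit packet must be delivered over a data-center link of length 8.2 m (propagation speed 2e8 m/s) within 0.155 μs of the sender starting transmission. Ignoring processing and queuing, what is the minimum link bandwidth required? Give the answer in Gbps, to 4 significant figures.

8.772 Gbps

Propagation delay = 8.2 / 200000000 = 0.041 μs.
Transmission budget = 0.155 − 0.041 = 0.114 μs.
R ≥ L / t_tx = 1000 bits / 1.14e-07 s = 8.772 Gbps.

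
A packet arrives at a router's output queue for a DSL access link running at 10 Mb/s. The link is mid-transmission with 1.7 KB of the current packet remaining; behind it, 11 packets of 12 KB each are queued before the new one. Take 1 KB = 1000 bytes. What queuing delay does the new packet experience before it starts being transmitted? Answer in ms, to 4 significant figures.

Each queued packet: L/R = 96000/10000000 = 9.6 ms.
11 queued → 105.6 ms.
Plus remaining 13600 bits of current packet: 1.36 ms.
Queuing delay = 107.0 ms.

107.0 ms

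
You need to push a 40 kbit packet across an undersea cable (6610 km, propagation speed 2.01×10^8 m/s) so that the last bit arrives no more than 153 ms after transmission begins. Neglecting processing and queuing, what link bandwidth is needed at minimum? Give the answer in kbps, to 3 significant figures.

Propagation delay = 6610000 / 2.01e+08 = 32.8856 ms.
Transmission budget = 153 − 32.8856 = 120.114 ms.
R ≥ L / t_tx = 40000 bits / 0.120114 s = 333 kbps.

333 kbps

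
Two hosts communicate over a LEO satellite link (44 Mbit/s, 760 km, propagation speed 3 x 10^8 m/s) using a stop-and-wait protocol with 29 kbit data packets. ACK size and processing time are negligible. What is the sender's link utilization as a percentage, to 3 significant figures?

t_tx = L/R = 29000/44000000 = 0.000659091 s.
t_prop = 760000/300000000 = 0.00253333 s; RTT = 0.00506667 s.
Cycle = t_tx + RTT = 0.00572576 s.
Utilization = t_tx / cycle = 0.000659091/0.00572576 = 11.5 %.

11.5 %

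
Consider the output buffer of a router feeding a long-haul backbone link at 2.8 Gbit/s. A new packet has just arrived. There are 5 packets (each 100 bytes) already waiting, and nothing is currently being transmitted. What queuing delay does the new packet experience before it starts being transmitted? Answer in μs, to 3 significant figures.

1.43 μs

Each queued packet: L/R = 800/2800000000 = 0.285714 μs.
5 queued → 1.42857 μs.
Queuing delay = 1.43 μs.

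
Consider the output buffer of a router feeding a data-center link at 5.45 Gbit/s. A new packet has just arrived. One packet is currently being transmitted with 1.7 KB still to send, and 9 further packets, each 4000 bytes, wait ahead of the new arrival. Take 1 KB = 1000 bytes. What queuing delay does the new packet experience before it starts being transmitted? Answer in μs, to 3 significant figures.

55.3 μs

Each queued packet: L/R = 32000/5450000000 = 5.87156 μs.
9 queued → 52.844 μs.
Plus remaining 13600 bits of current packet: 2.49541 μs.
Queuing delay = 55.3 μs.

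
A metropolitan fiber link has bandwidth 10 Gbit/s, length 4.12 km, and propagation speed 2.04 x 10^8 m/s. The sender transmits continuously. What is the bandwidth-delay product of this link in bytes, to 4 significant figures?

Propagation delay = 4120 / 204000000 = 2.01961e-05 s.
BDP = R × t_prop = 10000000000 × 2.01961e-05 = 201961 bits.
In bytes: 201961/8 = 25250 bytes.

25250 bytes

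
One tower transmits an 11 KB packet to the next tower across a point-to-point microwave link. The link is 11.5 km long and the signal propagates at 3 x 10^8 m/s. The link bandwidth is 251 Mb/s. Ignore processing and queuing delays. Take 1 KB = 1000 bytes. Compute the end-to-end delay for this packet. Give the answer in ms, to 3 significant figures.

L = 88000 bits.
Transmission delay = L/R = 88000 / 251000000 = 0.350598 ms.
Propagation delay = d/s = 11500 m / 300000000 m/s = 0.0383333 ms.
Total = 0.389 ms.

0.389 ms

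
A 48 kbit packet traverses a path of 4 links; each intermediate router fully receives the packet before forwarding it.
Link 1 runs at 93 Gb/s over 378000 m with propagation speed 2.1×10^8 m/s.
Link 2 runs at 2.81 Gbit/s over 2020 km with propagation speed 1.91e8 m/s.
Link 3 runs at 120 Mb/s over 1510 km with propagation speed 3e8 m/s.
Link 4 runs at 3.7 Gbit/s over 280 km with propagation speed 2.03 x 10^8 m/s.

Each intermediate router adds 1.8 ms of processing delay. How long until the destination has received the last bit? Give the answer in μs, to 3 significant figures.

L = 48000 bits.
Transmission delays (L/R per hop): 0.516129, 17.0819, 400, 12.973 μs; sum = 430.571 μs.
Propagation delays (d/s per hop): 1800, 10575.9, 5033.33, 1379.31 μs; sum = 18788.6 μs.
Processing at 3 router(s): 3 × 1.8 ms = 5400 μs.
End-to-end = 24600 μs.

24600 μs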